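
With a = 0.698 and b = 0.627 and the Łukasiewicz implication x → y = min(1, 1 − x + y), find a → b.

0.929

a → b = min(1, 1 − 0.698 + 0.627) = min(1, 0.929) = 0.929
For comparison, the Gödel implication (1 if x ≤ y else y) would give 0.627.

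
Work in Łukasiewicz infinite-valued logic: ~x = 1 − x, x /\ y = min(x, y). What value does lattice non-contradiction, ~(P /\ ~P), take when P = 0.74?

0.74

~P = 1 − 0.74 = 0.26
P /\ ~P = min(0.74, 0.26) = 0.26
~(P /\ ~P) = 1 − 0.26 = 0.74
(The value 0.74 < 1 shows this instance is not satisfied; not a Ł∞-tautology — its value is 1 − min(a, 1−a).)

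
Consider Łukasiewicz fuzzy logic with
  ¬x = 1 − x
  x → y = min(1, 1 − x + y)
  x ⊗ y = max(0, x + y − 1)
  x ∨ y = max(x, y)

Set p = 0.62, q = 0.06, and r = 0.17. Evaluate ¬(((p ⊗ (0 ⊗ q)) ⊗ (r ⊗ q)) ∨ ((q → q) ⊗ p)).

0 ⊗ q = max(0, 0.00 + 0.06 − 1) = max(0, -0.94) = 0.00
p ⊗ (0 ⊗ q) = max(0, 0.62 + 0.00 − 1) = max(0, -0.38) = 0.00
r ⊗ q = max(0, 0.17 + 0.06 − 1) = max(0, -0.77) = 0.00
(p ⊗ (0 ⊗ q)) ⊗ (r ⊗ q) = max(0, 0.00 + 0.00 − 1) = max(0, -1.00) = 0.00
q → q = min(1, 1 − 0.06 + 0.06) = min(1, 1.00) = 1.00
(q → q) ⊗ p = max(0, 1.00 + 0.62 − 1) = max(0, 0.62) = 0.62
((p ⊗ (0 ⊗ q)) ⊗ (r ⊗ q)) ∨ ((q → q) ⊗ p) = max(0.00, 0.62) = 0.62
¬(((p ⊗ (0 ⊗ q)) ⊗ (r ⊗ q)) ∨ ((q → q) ⊗ p)) = 1 − 0.62 = 0.38

0.38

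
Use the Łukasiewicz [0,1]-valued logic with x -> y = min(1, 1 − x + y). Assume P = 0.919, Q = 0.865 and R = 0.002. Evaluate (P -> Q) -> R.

P -> Q = min(1, 1 − 0.919 + 0.865) = min(1, 0.946) = 0.946
(P -> Q) -> R = min(1, 1 − 0.946 + 0.002) = min(1, 0.056) = 0.056

0.056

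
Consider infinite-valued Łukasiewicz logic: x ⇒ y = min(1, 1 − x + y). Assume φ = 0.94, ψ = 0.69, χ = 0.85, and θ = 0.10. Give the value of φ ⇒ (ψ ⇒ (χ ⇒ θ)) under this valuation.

0.62

χ ⇒ θ = min(1, 1 − 0.85 + 0.10) = min(1, 0.25) = 0.25
ψ ⇒ (χ ⇒ θ) = min(1, 1 − 0.69 + 0.25) = min(1, 0.56) = 0.56
φ ⇒ (ψ ⇒ (χ ⇒ θ)) = min(1, 1 − 0.94 + 0.56) = min(1, 0.62) = 0.62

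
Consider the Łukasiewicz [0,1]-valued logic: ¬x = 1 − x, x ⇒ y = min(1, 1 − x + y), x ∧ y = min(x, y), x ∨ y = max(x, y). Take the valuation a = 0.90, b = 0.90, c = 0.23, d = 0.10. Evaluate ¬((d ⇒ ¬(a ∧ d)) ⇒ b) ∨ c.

0.23

a ∧ d = min(0.90, 0.10) = 0.10
¬(a ∧ d) = 1 − 0.10 = 0.90
d ⇒ ¬(a ∧ d) = min(1, 1 − 0.10 + 0.90) = min(1, 1.80) = 1.00
(d ⇒ ¬(a ∧ d)) ⇒ b = min(1, 1 − 1.00 + 0.90) = min(1, 0.90) = 0.90
¬((d ⇒ ¬(a ∧ d)) ⇒ b) = 1 − 0.90 = 0.10
¬((d ⇒ ¬(a ∧ d)) ⇒ b) ∨ c = max(0.10, 0.23) = 0.23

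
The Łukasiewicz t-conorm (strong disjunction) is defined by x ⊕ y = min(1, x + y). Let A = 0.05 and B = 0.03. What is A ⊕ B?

A ⊕ B = min(1, 0.05 + 0.03) = min(1, 0.08) = 0.08
For comparison, the Gödel t-conorm max(x, y) would give 0.05.

0.08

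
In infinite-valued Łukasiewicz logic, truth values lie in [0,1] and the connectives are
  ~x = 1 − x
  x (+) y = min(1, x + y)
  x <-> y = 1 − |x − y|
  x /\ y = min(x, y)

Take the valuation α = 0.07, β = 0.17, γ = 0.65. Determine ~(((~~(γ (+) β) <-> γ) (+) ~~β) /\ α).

γ (+) β = min(1, 0.65 + 0.17) = min(1, 0.82) = 0.82
~(γ (+) β) = 1 − 0.82 = 0.18
~~(γ (+) β) = 1 − 0.18 = 0.82
~~(γ (+) β) <-> γ = 1 − |0.82 − 0.65| = 1 − 0.17 = 0.83
~β = 1 − 0.17 = 0.83
~~β = 1 − 0.83 = 0.17
(~~(γ (+) β) <-> γ) (+) ~~β = min(1, 0.83 + 0.17) = min(1, 1.00) = 1.00
((~~(γ (+) β) <-> γ) (+) ~~β) /\ α = min(1.00, 0.07) = 0.07
~(((~~(γ (+) β) <-> γ) (+) ~~β) /\ α) = 1 − 0.07 = 0.93

0.93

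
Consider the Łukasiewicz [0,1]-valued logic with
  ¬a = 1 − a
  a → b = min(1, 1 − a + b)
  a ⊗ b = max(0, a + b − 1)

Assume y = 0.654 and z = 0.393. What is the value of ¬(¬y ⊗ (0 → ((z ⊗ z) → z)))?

¬y = 1 − 0.654 = 0.346
z ⊗ z = max(0, 0.393 + 0.393 − 1) = max(0, -0.214) = 0.000
(z ⊗ z) → z = min(1, 1 − 0.000 + 0.393) = min(1, 1.393) = 1.000
0 → ((z ⊗ z) → z) = min(1, 1 − 0.000 + 1.000) = min(1, 2.000) = 1.000
¬y ⊗ (0 → ((z ⊗ z) → z)) = max(0, 0.346 + 1.000 − 1) = max(0, 0.346) = 0.346
¬(¬y ⊗ (0 → ((z ⊗ z) → z))) = 1 − 0.346 = 0.654

0.654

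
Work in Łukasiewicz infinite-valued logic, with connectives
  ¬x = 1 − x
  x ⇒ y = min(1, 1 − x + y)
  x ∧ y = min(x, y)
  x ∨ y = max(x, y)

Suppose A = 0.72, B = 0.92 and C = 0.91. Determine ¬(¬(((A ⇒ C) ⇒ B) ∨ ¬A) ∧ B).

A ⇒ C = min(1, 1 − 0.72 + 0.91) = min(1, 1.19) = 1.00
(A ⇒ C) ⇒ B = min(1, 1 − 1.00 + 0.92) = min(1, 0.92) = 0.92
¬A = 1 − 0.72 = 0.28
((A ⇒ C) ⇒ B) ∨ ¬A = max(0.92, 0.28) = 0.92
¬(((A ⇒ C) ⇒ B) ∨ ¬A) = 1 − 0.92 = 0.08
¬(((A ⇒ C) ⇒ B) ∨ ¬A) ∧ B = min(0.08, 0.92) = 0.08
¬(¬(((A ⇒ C) ⇒ B) ∨ ¬A) ∧ B) = 1 − 0.08 = 0.92

0.92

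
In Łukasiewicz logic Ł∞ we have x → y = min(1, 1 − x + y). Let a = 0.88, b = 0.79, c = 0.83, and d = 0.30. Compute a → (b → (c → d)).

0.80

c → d = min(1, 1 − 0.83 + 0.30) = min(1, 0.47) = 0.47
b → (c → d) = min(1, 1 − 0.79 + 0.47) = min(1, 0.68) = 0.68
a → (b → (c → d)) = min(1, 1 − 0.88 + 0.68) = min(1, 0.80) = 0.80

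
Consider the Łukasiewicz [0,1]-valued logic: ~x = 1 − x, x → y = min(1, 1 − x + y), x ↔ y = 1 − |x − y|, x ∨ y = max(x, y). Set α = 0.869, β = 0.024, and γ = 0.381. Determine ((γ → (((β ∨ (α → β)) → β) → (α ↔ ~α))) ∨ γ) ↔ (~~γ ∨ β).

0.381

α → β = min(1, 1 − 0.869 + 0.024) = min(1, 0.155) = 0.155
β ∨ (α → β) = max(0.024, 0.155) = 0.155
(β ∨ (α → β)) → β = min(1, 1 − 0.155 + 0.024) = min(1, 0.869) = 0.869
~α = 1 − 0.869 = 0.131
α ↔ ~α = 1 − |0.869 − 0.131| = 1 − 0.738 = 0.262
((β ∨ (α → β)) → β) → (α ↔ ~α) = min(1, 1 − 0.869 + 0.262) = min(1, 0.393) = 0.393
γ → (((β ∨ (α → β)) → β) → (α ↔ ~α)) = min(1, 1 − 0.381 + 0.393) = min(1, 1.012) = 1.000
(γ → (((β ∨ (α → β)) → β) → (α ↔ ~α))) ∨ γ = max(1.000, 0.381) = 1.000
~γ = 1 − 0.381 = 0.619
~~γ = 1 − 0.619 = 0.381
~~γ ∨ β = max(0.381, 0.024) = 0.381
((γ → (((β ∨ (α → β)) → β) → (α ↔ ~α))) ∨ γ) ↔ (~~γ ∨ β) = 1 − |1.000 − 0.381| = 1 − 0.619 = 0.381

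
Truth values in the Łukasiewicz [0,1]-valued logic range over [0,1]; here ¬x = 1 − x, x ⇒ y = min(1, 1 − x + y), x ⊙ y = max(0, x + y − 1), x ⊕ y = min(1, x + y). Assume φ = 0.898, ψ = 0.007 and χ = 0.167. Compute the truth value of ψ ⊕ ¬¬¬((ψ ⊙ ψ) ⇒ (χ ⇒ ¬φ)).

ψ ⊙ ψ = max(0, 0.007 + 0.007 − 1) = max(0, -0.986) = 0.000
¬φ = 1 − 0.898 = 0.102
χ ⇒ ¬φ = min(1, 1 − 0.167 + 0.102) = min(1, 0.935) = 0.935
(ψ ⊙ ψ) ⇒ (χ ⇒ ¬φ) = min(1, 1 − 0.000 + 0.935) = min(1, 1.935) = 1.000
¬((ψ ⊙ ψ) ⇒ (χ ⇒ ¬φ)) = 1 − 1.000 = 0.000
¬¬((ψ ⊙ ψ) ⇒ (χ ⇒ ¬φ)) = 1 − 0.000 = 1.000
¬¬¬((ψ ⊙ ψ) ⇒ (χ ⇒ ¬φ)) = 1 − 1.000 = 0.000
ψ ⊕ ¬¬¬((ψ ⊙ ψ) ⇒ (χ ⇒ ¬φ)) = min(1, 0.007 + 0.000) = min(1, 0.007) = 0.007

0.007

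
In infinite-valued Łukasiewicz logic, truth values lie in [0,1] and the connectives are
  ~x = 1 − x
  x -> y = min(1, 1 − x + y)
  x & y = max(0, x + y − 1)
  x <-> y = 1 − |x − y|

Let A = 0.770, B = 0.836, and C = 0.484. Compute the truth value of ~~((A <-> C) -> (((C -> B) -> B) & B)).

0.958

A <-> C = 1 − |0.770 − 0.484| = 1 − 0.286 = 0.714
C -> B = min(1, 1 − 0.484 + 0.836) = min(1, 1.352) = 1.000
(C -> B) -> B = min(1, 1 − 1.000 + 0.836) = min(1, 0.836) = 0.836
((C -> B) -> B) & B = max(0, 0.836 + 0.836 − 1) = max(0, 0.672) = 0.672
(A <-> C) -> (((C -> B) -> B) & B) = min(1, 1 − 0.714 + 0.672) = min(1, 0.958) = 0.958
~((A <-> C) -> (((C -> B) -> B) & B)) = 1 − 0.958 = 0.042
~~((A <-> C) -> (((C -> B) -> B) & B)) = 1 − 0.042 = 0.958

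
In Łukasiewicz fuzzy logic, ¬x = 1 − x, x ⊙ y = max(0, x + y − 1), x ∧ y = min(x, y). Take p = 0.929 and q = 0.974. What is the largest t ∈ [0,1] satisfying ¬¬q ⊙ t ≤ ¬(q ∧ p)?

¬q = 1 − 0.974 = 0.026
¬¬q = 1 − 0.026 = 0.974
So the left factor is ¬¬q = 0.974.
q ∧ p = min(0.974, 0.929) = 0.929
¬(q ∧ p) = 1 − 0.929 = 0.071
So the right-hand bound is ¬(q ∧ p) = 0.071.
The residuum of the Łukasiewicz t-norm gives the supremum: min(1, 1 − 0.974 + 0.071).
1 − 0.974 + 0.071 = 0.097, so t = min(1, 0.097) = 0.097.
Check: 0.974 ⊙ 0.097 = max(0, 0.071) = 0.071 ≤ 0.071.

0.097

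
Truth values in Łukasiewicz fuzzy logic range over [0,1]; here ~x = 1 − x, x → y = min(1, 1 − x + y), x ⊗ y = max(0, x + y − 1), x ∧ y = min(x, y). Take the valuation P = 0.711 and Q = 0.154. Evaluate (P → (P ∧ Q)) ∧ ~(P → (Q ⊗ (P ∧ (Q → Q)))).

0.443

P ∧ Q = min(0.711, 0.154) = 0.154
P → (P ∧ Q) = min(1, 1 − 0.711 + 0.154) = min(1, 0.443) = 0.443
Q → Q = min(1, 1 − 0.154 + 0.154) = min(1, 1.000) = 1.000
P ∧ (Q → Q) = min(0.711, 1.000) = 0.711
Q ⊗ (P ∧ (Q → Q)) = max(0, 0.154 + 0.711 − 1) = max(0, -0.135) = 0.000
P → (Q ⊗ (P ∧ (Q → Q))) = min(1, 1 − 0.711 + 0.000) = min(1, 0.289) = 0.289
~(P → (Q ⊗ (P ∧ (Q → Q)))) = 1 − 0.289 = 0.711
(P → (P ∧ Q)) ∧ ~(P → (Q ⊗ (P ∧ (Q → Q)))) = min(0.443, 0.711) = 0.443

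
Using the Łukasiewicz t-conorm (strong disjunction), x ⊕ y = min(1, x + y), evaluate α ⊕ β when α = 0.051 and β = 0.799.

0.850

α ⊕ β = min(1, 0.051 + 0.799) = min(1, 0.850) = 0.850
For comparison, the Gödel t-conorm max(x, y) would give 0.799.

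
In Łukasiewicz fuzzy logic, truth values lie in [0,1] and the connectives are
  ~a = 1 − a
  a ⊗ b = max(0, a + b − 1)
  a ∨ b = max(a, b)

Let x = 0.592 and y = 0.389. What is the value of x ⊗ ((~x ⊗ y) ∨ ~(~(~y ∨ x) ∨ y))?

~x = 1 − 0.592 = 0.408
~x ⊗ y = max(0, 0.408 + 0.389 − 1) = max(0, -0.203) = 0.000
~y = 1 − 0.389 = 0.611
~y ∨ x = max(0.611, 0.592) = 0.611
~(~y ∨ x) = 1 − 0.611 = 0.389
~(~y ∨ x) ∨ y = max(0.389, 0.389) = 0.389
~(~(~y ∨ x) ∨ y) = 1 − 0.389 = 0.611
(~x ⊗ y) ∨ ~(~(~y ∨ x) ∨ y) = max(0.000, 0.611) = 0.611
x ⊗ ((~x ⊗ y) ∨ ~(~(~y ∨ x) ∨ y)) = max(0, 0.592 + 0.611 − 1) = max(0, 0.203) = 0.203

0.203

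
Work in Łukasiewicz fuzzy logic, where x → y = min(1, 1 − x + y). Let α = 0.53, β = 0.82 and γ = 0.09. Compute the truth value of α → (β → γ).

β → γ = min(1, 1 − 0.82 + 0.09) = min(1, 0.27) = 0.27
α → (β → γ) = min(1, 1 − 0.53 + 0.27) = min(1, 0.74) = 0.74

0.74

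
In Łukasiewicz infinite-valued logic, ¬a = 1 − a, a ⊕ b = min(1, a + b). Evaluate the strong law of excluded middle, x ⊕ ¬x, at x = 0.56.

¬x = 1 − 0.56 = 0.44
x ⊕ ¬x = min(1, 0.56 + 0.44) = min(1, 1.00) = 1.00
(As expected: always 1 in Ł∞ since a ⊕ (1−a) = 1.)

1.00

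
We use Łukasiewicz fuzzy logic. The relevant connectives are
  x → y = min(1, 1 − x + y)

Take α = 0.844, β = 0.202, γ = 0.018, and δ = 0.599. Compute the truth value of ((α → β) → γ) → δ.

α → β = min(1, 1 − 0.844 + 0.202) = min(1, 0.358) = 0.358
(α → β) → γ = min(1, 1 − 0.358 + 0.018) = min(1, 0.660) = 0.660
((α → β) → γ) → δ = min(1, 1 − 0.660 + 0.599) = min(1, 0.939) = 0.939

0.939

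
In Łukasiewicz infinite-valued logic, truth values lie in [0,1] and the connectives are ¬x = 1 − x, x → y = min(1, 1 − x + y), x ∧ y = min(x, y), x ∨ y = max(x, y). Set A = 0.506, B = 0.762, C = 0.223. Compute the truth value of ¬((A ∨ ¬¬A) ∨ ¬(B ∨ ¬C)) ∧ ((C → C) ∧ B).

0.494

¬A = 1 − 0.506 = 0.494
¬¬A = 1 − 0.494 = 0.506
A ∨ ¬¬A = max(0.506, 0.506) = 0.506
¬C = 1 − 0.223 = 0.777
B ∨ ¬C = max(0.762, 0.777) = 0.777
¬(B ∨ ¬C) = 1 − 0.777 = 0.223
(A ∨ ¬¬A) ∨ ¬(B ∨ ¬C) = max(0.506, 0.223) = 0.506
¬((A ∨ ¬¬A) ∨ ¬(B ∨ ¬C)) = 1 − 0.506 = 0.494
C → C = min(1, 1 − 0.223 + 0.223) = min(1, 1.000) = 1.000
(C → C) ∧ B = min(1.000, 0.762) = 0.762
¬((A ∨ ¬¬A) ∨ ¬(B ∨ ¬C)) ∧ ((C → C) ∧ B) = min(0.494, 0.762) = 0.494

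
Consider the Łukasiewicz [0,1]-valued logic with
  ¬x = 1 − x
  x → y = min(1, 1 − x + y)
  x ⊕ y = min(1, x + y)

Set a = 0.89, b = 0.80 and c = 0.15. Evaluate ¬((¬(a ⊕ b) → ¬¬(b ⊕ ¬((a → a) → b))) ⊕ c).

0.00

a ⊕ b = min(1, 0.89 + 0.80) = min(1, 1.69) = 1.00
¬(a ⊕ b) = 1 − 1.00 = 0.00
a → a = min(1, 1 − 0.89 + 0.89) = min(1, 1.00) = 1.00
(a → a) → b = min(1, 1 − 1.00 + 0.80) = min(1, 0.80) = 0.80
¬((a → a) → b) = 1 − 0.80 = 0.20
b ⊕ ¬((a → a) → b) = min(1, 0.80 + 0.20) = min(1, 1.00) = 1.00
¬(b ⊕ ¬((a → a) → b)) = 1 − 1.00 = 0.00
¬¬(b ⊕ ¬((a → a) → b)) = 1 − 0.00 = 1.00
¬(a ⊕ b) → ¬¬(b ⊕ ¬((a → a) → b)) = min(1, 1 − 0.00 + 1.00) = min(1, 2.00) = 1.00
(¬(a ⊕ b) → ¬¬(b ⊕ ¬((a → a) → b))) ⊕ c = min(1, 1.00 + 0.15) = min(1, 1.15) = 1.00
¬((¬(a ⊕ b) → ¬¬(b ⊕ ¬((a → a) → b))) ⊕ c) = 1 − 1.00 = 0.00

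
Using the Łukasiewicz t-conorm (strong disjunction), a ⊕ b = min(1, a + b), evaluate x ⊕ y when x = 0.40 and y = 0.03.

0.43

x ⊕ y = min(1, 0.40 + 0.03) = min(1, 0.43) = 0.43
For comparison, the Gödel t-conorm max(a, b) would give 0.40.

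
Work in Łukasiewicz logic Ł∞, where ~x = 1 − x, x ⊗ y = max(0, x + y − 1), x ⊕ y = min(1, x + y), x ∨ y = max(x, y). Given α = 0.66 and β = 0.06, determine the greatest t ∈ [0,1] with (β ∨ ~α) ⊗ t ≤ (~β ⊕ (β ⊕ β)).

1.00

~α = 1 − 0.66 = 0.34
β ∨ ~α = max(0.06, 0.34) = 0.34
So the left factor is β ∨ ~α = 0.34.
~β = 1 − 0.06 = 0.94
β ⊕ β = min(1, 0.06 + 0.06) = min(1, 0.12) = 0.12
~β ⊕ (β ⊕ β) = min(1, 0.94 + 0.12) = min(1, 1.06) = 1.00
So the right-hand bound is ~β ⊕ (β ⊕ β) = 1.00.
The residuum of the Łukasiewicz t-norm gives the supremum: min(1, 1 − 0.34 + 1.00).
1 − 0.34 + 1.00 = 1.66, so t = min(1, 1.66) = 1.00.
Check: 0.34 ⊗ 1.00 = max(0, 0.34) = 0.34 ≤ 1.00.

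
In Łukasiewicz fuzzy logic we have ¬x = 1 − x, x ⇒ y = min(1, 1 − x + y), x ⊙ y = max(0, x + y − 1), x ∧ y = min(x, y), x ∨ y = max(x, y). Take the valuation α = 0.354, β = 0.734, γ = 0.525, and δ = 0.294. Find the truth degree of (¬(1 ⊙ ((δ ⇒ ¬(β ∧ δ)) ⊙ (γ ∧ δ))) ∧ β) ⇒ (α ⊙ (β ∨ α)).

β ∧ δ = min(0.734, 0.294) = 0.294
¬(β ∧ δ) = 1 − 0.294 = 0.706
δ ⇒ ¬(β ∧ δ) = min(1, 1 − 0.294 + 0.706) = min(1, 1.412) = 1.000
γ ∧ δ = min(0.525, 0.294) = 0.294
(δ ⇒ ¬(β ∧ δ)) ⊙ (γ ∧ δ) = max(0, 1.000 + 0.294 − 1) = max(0, 0.294) = 0.294
1 ⊙ ((δ ⇒ ¬(β ∧ δ)) ⊙ (γ ∧ δ)) = max(0, 1.000 + 0.294 − 1) = max(0, 0.294) = 0.294
¬(1 ⊙ ((δ ⇒ ¬(β ∧ δ)) ⊙ (γ ∧ δ))) = 1 − 0.294 = 0.706
¬(1 ⊙ ((δ ⇒ ¬(β ∧ δ)) ⊙ (γ ∧ δ))) ∧ β = min(0.706, 0.734) = 0.706
β ∨ α = max(0.734, 0.354) = 0.734
α ⊙ (β ∨ α) = max(0, 0.354 + 0.734 − 1) = max(0, 0.088) = 0.088
(¬(1 ⊙ ((δ ⇒ ¬(β ∧ δ)) ⊙ (γ ∧ δ))) ∧ β) ⇒ (α ⊙ (β ∨ α)) = min(1, 1 − 0.706 + 0.088) = min(1, 0.382) = 0.382

0.382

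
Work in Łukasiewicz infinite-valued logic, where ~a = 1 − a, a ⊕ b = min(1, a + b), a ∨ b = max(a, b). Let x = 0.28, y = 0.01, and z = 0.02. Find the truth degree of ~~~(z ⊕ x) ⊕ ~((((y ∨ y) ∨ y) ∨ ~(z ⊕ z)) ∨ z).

0.74

z ⊕ x = min(1, 0.02 + 0.28) = min(1, 0.30) = 0.30
~(z ⊕ x) = 1 − 0.30 = 0.70
~~(z ⊕ x) = 1 − 0.70 = 0.30
~~~(z ⊕ x) = 1 − 0.30 = 0.70
y ∨ y = max(0.01, 0.01) = 0.01
(y ∨ y) ∨ y = max(0.01, 0.01) = 0.01
z ⊕ z = min(1, 0.02 + 0.02) = min(1, 0.04) = 0.04
~(z ⊕ z) = 1 − 0.04 = 0.96
((y ∨ y) ∨ y) ∨ ~(z ⊕ z) = max(0.01, 0.96) = 0.96
(((y ∨ y) ∨ y) ∨ ~(z ⊕ z)) ∨ z = max(0.96, 0.02) = 0.96
~((((y ∨ y) ∨ y) ∨ ~(z ⊕ z)) ∨ z) = 1 − 0.96 = 0.04
~~~(z ⊕ x) ⊕ ~((((y ∨ y) ∨ y) ∨ ~(z ⊕ z)) ∨ z) = min(1, 0.70 + 0.04) = min(1, 0.74) = 0.74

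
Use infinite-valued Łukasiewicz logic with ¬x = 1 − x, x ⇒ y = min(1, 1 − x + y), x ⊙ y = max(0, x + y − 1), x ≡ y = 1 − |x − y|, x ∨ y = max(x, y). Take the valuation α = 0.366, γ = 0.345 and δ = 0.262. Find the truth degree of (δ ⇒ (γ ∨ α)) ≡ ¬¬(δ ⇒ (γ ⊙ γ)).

0.738

γ ∨ α = max(0.345, 0.366) = 0.366
δ ⇒ (γ ∨ α) = min(1, 1 − 0.262 + 0.366) = min(1, 1.104) = 1.000
γ ⊙ γ = max(0, 0.345 + 0.345 − 1) = max(0, -0.310) = 0.000
δ ⇒ (γ ⊙ γ) = min(1, 1 − 0.262 + 0.000) = min(1, 0.738) = 0.738
¬(δ ⇒ (γ ⊙ γ)) = 1 − 0.738 = 0.262
¬¬(δ ⇒ (γ ⊙ γ)) = 1 − 0.262 = 0.738
(δ ⇒ (γ ∨ α)) ≡ ¬¬(δ ⇒ (γ ⊙ γ)) = 1 − |1.000 − 0.738| = 1 − 0.262 = 0.738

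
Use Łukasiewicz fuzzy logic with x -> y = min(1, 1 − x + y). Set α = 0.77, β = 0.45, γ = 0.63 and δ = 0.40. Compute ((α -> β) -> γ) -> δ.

α -> β = min(1, 1 − 0.77 + 0.45) = min(1, 0.68) = 0.68
(α -> β) -> γ = min(1, 1 − 0.68 + 0.63) = min(1, 0.95) = 0.95
((α -> β) -> γ) -> δ = min(1, 1 − 0.95 + 0.40) = min(1, 0.45) = 0.45

0.45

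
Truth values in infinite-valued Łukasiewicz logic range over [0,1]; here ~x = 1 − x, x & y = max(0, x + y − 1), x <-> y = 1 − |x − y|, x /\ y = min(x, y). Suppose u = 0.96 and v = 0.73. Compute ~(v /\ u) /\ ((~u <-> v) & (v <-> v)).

v /\ u = min(0.73, 0.96) = 0.73
~(v /\ u) = 1 − 0.73 = 0.27
~u = 1 − 0.96 = 0.04
~u <-> v = 1 − |0.04 − 0.73| = 1 − 0.69 = 0.31
v <-> v = 1 − |0.73 − 0.73| = 1 − 0.00 = 1.00
(~u <-> v) & (v <-> v) = max(0, 0.31 + 1.00 − 1) = max(0, 0.31) = 0.31
~(v /\ u) /\ ((~u <-> v) & (v <-> v)) = min(0.27, 0.31) = 0.27

0.27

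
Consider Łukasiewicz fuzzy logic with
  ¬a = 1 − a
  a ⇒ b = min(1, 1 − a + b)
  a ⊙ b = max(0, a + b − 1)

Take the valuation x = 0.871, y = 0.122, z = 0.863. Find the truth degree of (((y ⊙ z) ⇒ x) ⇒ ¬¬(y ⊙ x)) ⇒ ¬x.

1.000

y ⊙ z = max(0, 0.122 + 0.863 − 1) = max(0, -0.015) = 0.000
(y ⊙ z) ⇒ x = min(1, 1 − 0.000 + 0.871) = min(1, 1.871) = 1.000
y ⊙ x = max(0, 0.122 + 0.871 − 1) = max(0, -0.007) = 0.000
¬(y ⊙ x) = 1 − 0.000 = 1.000
¬¬(y ⊙ x) = 1 − 1.000 = 0.000
((y ⊙ z) ⇒ x) ⇒ ¬¬(y ⊙ x) = min(1, 1 − 1.000 + 0.000) = min(1, 0.000) = 0.000
¬x = 1 − 0.871 = 0.129
(((y ⊙ z) ⇒ x) ⇒ ¬¬(y ⊙ x)) ⇒ ¬x = min(1, 1 − 0.000 + 0.129) = min(1, 1.129) = 1.000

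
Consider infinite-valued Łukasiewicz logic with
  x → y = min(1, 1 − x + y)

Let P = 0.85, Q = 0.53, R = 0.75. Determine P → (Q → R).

Q → R = min(1, 1 − 0.53 + 0.75) = min(1, 1.22) = 1.00
P → (Q → R) = min(1, 1 − 0.85 + 1.00) = min(1, 1.15) = 1.00

1.00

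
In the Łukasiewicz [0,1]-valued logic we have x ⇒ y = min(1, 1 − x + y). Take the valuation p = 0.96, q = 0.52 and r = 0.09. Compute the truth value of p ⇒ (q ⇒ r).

0.61

q ⇒ r = min(1, 1 − 0.52 + 0.09) = min(1, 0.57) = 0.57
p ⇒ (q ⇒ r) = min(1, 1 − 0.96 + 0.57) = min(1, 0.61) = 0.61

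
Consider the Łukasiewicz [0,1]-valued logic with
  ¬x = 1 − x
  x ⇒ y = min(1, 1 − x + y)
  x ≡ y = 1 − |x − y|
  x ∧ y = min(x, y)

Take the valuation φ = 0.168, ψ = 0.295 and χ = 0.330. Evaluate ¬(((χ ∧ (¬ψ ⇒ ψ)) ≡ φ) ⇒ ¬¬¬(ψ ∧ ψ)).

¬ψ = 1 − 0.295 = 0.705
¬ψ ⇒ ψ = min(1, 1 − 0.705 + 0.295) = min(1, 0.590) = 0.590
χ ∧ (¬ψ ⇒ ψ) = min(0.330, 0.590) = 0.330
(χ ∧ (¬ψ ⇒ ψ)) ≡ φ = 1 − |0.330 − 0.168| = 1 − 0.162 = 0.838
ψ ∧ ψ = min(0.295, 0.295) = 0.295
¬(ψ ∧ ψ) = 1 − 0.295 = 0.705
¬¬(ψ ∧ ψ) = 1 − 0.705 = 0.295
¬¬¬(ψ ∧ ψ) = 1 − 0.295 = 0.705
((χ ∧ (¬ψ ⇒ ψ)) ≡ φ) ⇒ ¬¬¬(ψ ∧ ψ) = min(1, 1 − 0.838 + 0.705) = min(1, 0.867) = 0.867
¬(((χ ∧ (¬ψ ⇒ ψ)) ≡ φ) ⇒ ¬¬¬(ψ ∧ ψ)) = 1 − 0.867 = 0.133

0.133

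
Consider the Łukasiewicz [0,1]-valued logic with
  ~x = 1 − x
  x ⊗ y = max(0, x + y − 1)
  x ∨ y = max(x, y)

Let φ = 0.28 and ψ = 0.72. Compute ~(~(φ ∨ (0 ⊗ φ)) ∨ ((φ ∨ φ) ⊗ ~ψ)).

0.28

0 ⊗ φ = max(0, 0.00 + 0.28 − 1) = max(0, -0.72) = 0.00
φ ∨ (0 ⊗ φ) = max(0.28, 0.00) = 0.28
~(φ ∨ (0 ⊗ φ)) = 1 − 0.28 = 0.72
φ ∨ φ = max(0.28, 0.28) = 0.28
~ψ = 1 − 0.72 = 0.28
(φ ∨ φ) ⊗ ~ψ = max(0, 0.28 + 0.28 − 1) = max(0, -0.44) = 0.00
~(φ ∨ (0 ⊗ φ)) ∨ ((φ ∨ φ) ⊗ ~ψ) = max(0.72, 0.00) = 0.72
~(~(φ ∨ (0 ⊗ φ)) ∨ ((φ ∨ φ) ⊗ ~ψ)) = 1 − 0.72 = 0.28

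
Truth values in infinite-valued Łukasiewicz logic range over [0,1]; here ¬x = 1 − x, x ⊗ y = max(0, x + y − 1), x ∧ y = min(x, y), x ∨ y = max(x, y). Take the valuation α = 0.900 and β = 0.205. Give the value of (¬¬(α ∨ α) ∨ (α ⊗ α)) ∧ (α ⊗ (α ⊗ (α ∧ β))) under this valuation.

0.005

α ∨ α = max(0.900, 0.900) = 0.900
¬(α ∨ α) = 1 − 0.900 = 0.100
¬¬(α ∨ α) = 1 − 0.100 = 0.900
α ⊗ α = max(0, 0.900 + 0.900 − 1) = max(0, 0.800) = 0.800
¬¬(α ∨ α) ∨ (α ⊗ α) = max(0.900, 0.800) = 0.900
α ∧ β = min(0.900, 0.205) = 0.205
α ⊗ (α ∧ β) = max(0, 0.900 + 0.205 − 1) = max(0, 0.105) = 0.105
α ⊗ (α ⊗ (α ∧ β)) = max(0, 0.900 + 0.105 − 1) = max(0, 0.005) = 0.005
(¬¬(α ∨ α) ∨ (α ⊗ α)) ∧ (α ⊗ (α ⊗ (α ∧ β))) = min(0.900, 0.005) = 0.005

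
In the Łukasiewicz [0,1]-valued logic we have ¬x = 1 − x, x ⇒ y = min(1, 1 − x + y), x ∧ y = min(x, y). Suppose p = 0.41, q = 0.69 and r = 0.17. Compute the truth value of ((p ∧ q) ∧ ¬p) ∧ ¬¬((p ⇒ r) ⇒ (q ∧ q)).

0.41

p ∧ q = min(0.41, 0.69) = 0.41
¬p = 1 − 0.41 = 0.59
(p ∧ q) ∧ ¬p = min(0.41, 0.59) = 0.41
p ⇒ r = min(1, 1 − 0.41 + 0.17) = min(1, 0.76) = 0.76
q ∧ q = min(0.69, 0.69) = 0.69
(p ⇒ r) ⇒ (q ∧ q) = min(1, 1 − 0.76 + 0.69) = min(1, 0.93) = 0.93
¬((p ⇒ r) ⇒ (q ∧ q)) = 1 − 0.93 = 0.07
¬¬((p ⇒ r) ⇒ (q ∧ q)) = 1 − 0.07 = 0.93
((p ∧ q) ∧ ¬p) ∧ ¬¬((p ⇒ r) ⇒ (q ∧ q)) = min(0.41, 0.93) = 0.41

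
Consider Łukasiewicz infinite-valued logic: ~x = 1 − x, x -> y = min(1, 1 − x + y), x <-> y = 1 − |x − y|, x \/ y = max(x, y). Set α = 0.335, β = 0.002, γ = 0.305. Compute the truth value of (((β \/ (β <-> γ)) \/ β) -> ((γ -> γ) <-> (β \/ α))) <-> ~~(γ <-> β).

0.941

β <-> γ = 1 − |0.002 − 0.305| = 1 − 0.303 = 0.697
β \/ (β <-> γ) = max(0.002, 0.697) = 0.697
(β \/ (β <-> γ)) \/ β = max(0.697, 0.002) = 0.697
γ -> γ = min(1, 1 − 0.305 + 0.305) = min(1, 1.000) = 1.000
β \/ α = max(0.002, 0.335) = 0.335
(γ -> γ) <-> (β \/ α) = 1 − |1.000 − 0.335| = 1 − 0.665 = 0.335
((β \/ (β <-> γ)) \/ β) -> ((γ -> γ) <-> (β \/ α)) = min(1, 1 − 0.697 + 0.335) = min(1, 0.638) = 0.638
γ <-> β = 1 − |0.305 − 0.002| = 1 − 0.303 = 0.697
~(γ <-> β) = 1 − 0.697 = 0.303
~~(γ <-> β) = 1 − 0.303 = 0.697
(((β \/ (β <-> γ)) \/ β) -> ((γ -> γ) <-> (β \/ α))) <-> ~~(γ <-> β) = 1 − |0.638 − 0.697| = 1 − 0.059 = 0.941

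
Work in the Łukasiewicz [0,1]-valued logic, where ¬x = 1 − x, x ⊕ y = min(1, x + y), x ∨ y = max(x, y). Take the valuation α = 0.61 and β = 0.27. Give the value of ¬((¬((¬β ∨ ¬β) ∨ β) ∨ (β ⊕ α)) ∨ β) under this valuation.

¬β = 1 − 0.27 = 0.73
¬β ∨ ¬β = max(0.73, 0.73) = 0.73
(¬β ∨ ¬β) ∨ β = max(0.73, 0.27) = 0.73
¬((¬β ∨ ¬β) ∨ β) = 1 − 0.73 = 0.27
β ⊕ α = min(1, 0.27 + 0.61) = min(1, 0.88) = 0.88
¬((¬β ∨ ¬β) ∨ β) ∨ (β ⊕ α) = max(0.27, 0.88) = 0.88
(¬((¬β ∨ ¬β) ∨ β) ∨ (β ⊕ α)) ∨ β = max(0.88, 0.27) = 0.88
¬((¬((¬β ∨ ¬β) ∨ β) ∨ (β ⊕ α)) ∨ β) = 1 − 0.88 = 0.12

0.12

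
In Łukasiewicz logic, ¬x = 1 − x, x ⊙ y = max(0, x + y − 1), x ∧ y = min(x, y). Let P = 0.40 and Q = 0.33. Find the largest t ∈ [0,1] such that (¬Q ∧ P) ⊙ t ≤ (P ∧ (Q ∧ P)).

¬Q = 1 − 0.33 = 0.67
¬Q ∧ P = min(0.67, 0.40) = 0.40
So the left factor is ¬Q ∧ P = 0.40.
Q ∧ P = min(0.33, 0.40) = 0.33
P ∧ (Q ∧ P) = min(0.40, 0.33) = 0.33
So the right-hand bound is P ∧ (Q ∧ P) = 0.33.
The residuum of the Łukasiewicz t-norm gives the supremum: min(1, 1 − 0.40 + 0.33).
1 − 0.40 + 0.33 = 0.93, so t = min(1, 0.93) = 0.93.
Check: 0.40 ⊙ 0.93 = max(0, 0.33) = 0.33 ≤ 0.33.

0.93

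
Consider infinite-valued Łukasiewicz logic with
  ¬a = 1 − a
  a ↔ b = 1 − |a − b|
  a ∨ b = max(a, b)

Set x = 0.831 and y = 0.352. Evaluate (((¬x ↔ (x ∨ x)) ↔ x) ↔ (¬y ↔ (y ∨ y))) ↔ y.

0.549

¬x = 1 − 0.831 = 0.169
x ∨ x = max(0.831, 0.831) = 0.831
¬x ↔ (x ∨ x) = 1 − |0.169 − 0.831| = 1 − 0.662 = 0.338
(¬x ↔ (x ∨ x)) ↔ x = 1 − |0.338 − 0.831| = 1 − 0.493 = 0.507
¬y = 1 − 0.352 = 0.648
y ∨ y = max(0.352, 0.352) = 0.352
¬y ↔ (y ∨ y) = 1 − |0.648 − 0.352| = 1 − 0.296 = 0.704
((¬x ↔ (x ∨ x)) ↔ x) ↔ (¬y ↔ (y ∨ y)) = 1 − |0.507 − 0.704| = 1 − 0.197 = 0.803
(((¬x ↔ (x ∨ x)) ↔ x) ↔ (¬y ↔ (y ∨ y))) ↔ y = 1 − |0.803 − 0.352| = 1 − 0.451 = 0.549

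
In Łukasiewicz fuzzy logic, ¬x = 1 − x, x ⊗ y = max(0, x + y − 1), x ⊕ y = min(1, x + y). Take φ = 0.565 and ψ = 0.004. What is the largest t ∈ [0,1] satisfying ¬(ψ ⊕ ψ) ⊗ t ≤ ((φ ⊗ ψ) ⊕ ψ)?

0.012

ψ ⊕ ψ = min(1, 0.004 + 0.004) = min(1, 0.008) = 0.008
¬(ψ ⊕ ψ) = 1 − 0.008 = 0.992
So the left factor is ¬(ψ ⊕ ψ) = 0.992.
φ ⊗ ψ = max(0, 0.565 + 0.004 − 1) = max(0, -0.431) = 0.000
(φ ⊗ ψ) ⊕ ψ = min(1, 0.000 + 0.004) = min(1, 0.004) = 0.004
So the right-hand bound is (φ ⊗ ψ) ⊕ ψ = 0.004.
The residuum of the Łukasiewicz t-norm gives the supremum: min(1, 1 − 0.992 + 0.004).
1 − 0.992 + 0.004 = 0.012, so t = min(1, 0.012) = 0.012.
Check: 0.992 ⊗ 0.012 = max(0, 0.004) = 0.004 ≤ 0.004.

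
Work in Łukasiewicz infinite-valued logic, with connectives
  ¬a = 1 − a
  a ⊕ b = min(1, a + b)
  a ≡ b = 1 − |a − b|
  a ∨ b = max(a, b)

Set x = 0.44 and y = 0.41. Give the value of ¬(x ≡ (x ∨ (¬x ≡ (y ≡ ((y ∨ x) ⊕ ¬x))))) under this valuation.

0.41

¬x = 1 − 0.44 = 0.56
y ∨ x = max(0.41, 0.44) = 0.44
(y ∨ x) ⊕ ¬x = min(1, 0.44 + 0.56) = min(1, 1.00) = 1.00
y ≡ ((y ∨ x) ⊕ ¬x) = 1 − |0.41 − 1.00| = 1 − 0.59 = 0.41
¬x ≡ (y ≡ ((y ∨ x) ⊕ ¬x)) = 1 − |0.56 − 0.41| = 1 − 0.15 = 0.85
x ∨ (¬x ≡ (y ≡ ((y ∨ x) ⊕ ¬x))) = max(0.44, 0.85) = 0.85
x ≡ (x ∨ (¬x ≡ (y ≡ ((y ∨ x) ⊕ ¬x)))) = 1 − |0.44 − 0.85| = 1 − 0.41 = 0.59
¬(x ≡ (x ∨ (¬x ≡ (y ≡ ((y ∨ x) ⊕ ¬x))))) = 1 − 0.59 = 0.41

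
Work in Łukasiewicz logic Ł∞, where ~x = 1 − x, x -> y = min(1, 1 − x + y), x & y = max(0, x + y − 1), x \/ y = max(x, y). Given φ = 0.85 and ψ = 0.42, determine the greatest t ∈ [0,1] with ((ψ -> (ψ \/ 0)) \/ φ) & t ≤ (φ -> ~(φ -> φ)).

ψ \/ 0 = max(0.42, 0.00) = 0.42
ψ -> (ψ \/ 0) = min(1, 1 − 0.42 + 0.42) = min(1, 1.00) = 1.00
(ψ -> (ψ \/ 0)) \/ φ = max(1.00, 0.85) = 1.00
So the left factor is (ψ -> (ψ \/ 0)) \/ φ = 1.00.
φ -> φ = min(1, 1 − 0.85 + 0.85) = min(1, 1.00) = 1.00
~(φ -> φ) = 1 − 1.00 = 0.00
φ -> ~(φ -> φ) = min(1, 1 − 0.85 + 0.00) = min(1, 0.15) = 0.15
So the right-hand bound is φ -> ~(φ -> φ) = 0.15.
The residuum of the Łukasiewicz t-norm gives the supremum: min(1, 1 − 1.00 + 0.15).
1 − 1.00 + 0.15 = 0.15, so t = min(1, 0.15) = 0.15.
Check: 1.00 & 0.15 = max(0, 0.15) = 0.15 ≤ 0.15.

0.15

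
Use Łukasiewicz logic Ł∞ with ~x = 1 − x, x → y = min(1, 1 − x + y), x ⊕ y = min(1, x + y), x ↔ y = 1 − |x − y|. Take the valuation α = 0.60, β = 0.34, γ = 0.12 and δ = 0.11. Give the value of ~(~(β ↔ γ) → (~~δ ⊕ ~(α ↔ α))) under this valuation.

β ↔ γ = 1 − |0.34 − 0.12| = 1 − 0.22 = 0.78
~(β ↔ γ) = 1 − 0.78 = 0.22
~δ = 1 − 0.11 = 0.89
~~δ = 1 − 0.89 = 0.11
α ↔ α = 1 − |0.60 − 0.60| = 1 − 0.00 = 1.00
~(α ↔ α) = 1 − 1.00 = 0.00
~~δ ⊕ ~(α ↔ α) = min(1, 0.11 + 0.00) = min(1, 0.11) = 0.11
~(β ↔ γ) → (~~δ ⊕ ~(α ↔ α)) = min(1, 1 − 0.22 + 0.11) = min(1, 0.89) = 0.89
~(~(β ↔ γ) → (~~δ ⊕ ~(α ↔ α))) = 1 − 0.89 = 0.11

0.11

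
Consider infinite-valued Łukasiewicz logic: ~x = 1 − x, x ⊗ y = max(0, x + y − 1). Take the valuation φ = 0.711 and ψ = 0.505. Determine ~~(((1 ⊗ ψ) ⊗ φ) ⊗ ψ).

1 ⊗ ψ = max(0, 1.000 + 0.505 − 1) = max(0, 0.505) = 0.505
(1 ⊗ ψ) ⊗ φ = max(0, 0.505 + 0.711 − 1) = max(0, 0.216) = 0.216
((1 ⊗ ψ) ⊗ φ) ⊗ ψ = max(0, 0.216 + 0.505 − 1) = max(0, -0.279) = 0.000
~(((1 ⊗ ψ) ⊗ φ) ⊗ ψ) = 1 − 0.000 = 1.000
~~(((1 ⊗ ψ) ⊗ φ) ⊗ ψ) = 1 − 1.000 = 0.000

0.000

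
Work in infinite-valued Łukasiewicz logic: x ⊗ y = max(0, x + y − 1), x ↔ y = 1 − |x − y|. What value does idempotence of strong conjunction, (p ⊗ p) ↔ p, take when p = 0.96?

p ⊗ p = max(0, 0.96 + 0.96 − 1) = max(0, 0.92) = 0.92
(p ⊗ p) ↔ p = 1 − |0.92 − 0.96| = 1 − 0.04 = 0.96
(The value 0.96 < 1 shows this instance is not satisfied; fails in Ł∞ since a ⊗ a = max(0, 2a−1) ≠ a in general.)

0.96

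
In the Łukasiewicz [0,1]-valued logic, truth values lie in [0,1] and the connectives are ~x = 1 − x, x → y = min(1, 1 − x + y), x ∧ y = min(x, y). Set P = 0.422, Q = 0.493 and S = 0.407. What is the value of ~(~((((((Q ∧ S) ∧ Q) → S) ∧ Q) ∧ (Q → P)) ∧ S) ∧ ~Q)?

Q ∧ S = min(0.493, 0.407) = 0.407
(Q ∧ S) ∧ Q = min(0.407, 0.493) = 0.407
((Q ∧ S) ∧ Q) → S = min(1, 1 − 0.407 + 0.407) = min(1, 1.000) = 1.000
(((Q ∧ S) ∧ Q) → S) ∧ Q = min(1.000, 0.493) = 0.493
Q → P = min(1, 1 − 0.493 + 0.422) = min(1, 0.929) = 0.929
((((Q ∧ S) ∧ Q) → S) ∧ Q) ∧ (Q → P) = min(0.493, 0.929) = 0.493
(((((Q ∧ S) ∧ Q) → S) ∧ Q) ∧ (Q → P)) ∧ S = min(0.493, 0.407) = 0.407
~((((((Q ∧ S) ∧ Q) → S) ∧ Q) ∧ (Q → P)) ∧ S) = 1 − 0.407 = 0.593
~Q = 1 − 0.493 = 0.507
~((((((Q ∧ S) ∧ Q) → S) ∧ Q) ∧ (Q → P)) ∧ S) ∧ ~Q = min(0.593, 0.507) = 0.507
~(~((((((Q ∧ S) ∧ Q) → S) ∧ Q) ∧ (Q → P)) ∧ S) ∧ ~Q) = 1 − 0.507 = 0.493

0.493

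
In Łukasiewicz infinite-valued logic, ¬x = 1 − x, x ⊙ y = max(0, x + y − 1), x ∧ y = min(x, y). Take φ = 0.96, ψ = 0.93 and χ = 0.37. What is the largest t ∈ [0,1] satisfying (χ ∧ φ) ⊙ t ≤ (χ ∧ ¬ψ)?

0.70

χ ∧ φ = min(0.37, 0.96) = 0.37
So the left factor is χ ∧ φ = 0.37.
¬ψ = 1 − 0.93 = 0.07
χ ∧ ¬ψ = min(0.37, 0.07) = 0.07
So the right-hand bound is χ ∧ ¬ψ = 0.07.
The residuum of the Łukasiewicz t-norm gives the supremum: min(1, 1 − 0.37 + 0.07).
1 − 0.37 + 0.07 = 0.70, so t = min(1, 0.70) = 0.70.
Check: 0.37 ⊙ 0.70 = max(0, 0.07) = 0.07 ≤ 0.07.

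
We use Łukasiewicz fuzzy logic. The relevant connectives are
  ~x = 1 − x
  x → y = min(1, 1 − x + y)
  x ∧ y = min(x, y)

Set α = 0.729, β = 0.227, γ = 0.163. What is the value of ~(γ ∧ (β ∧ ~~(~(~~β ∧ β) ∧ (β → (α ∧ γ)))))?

0.837

~β = 1 − 0.227 = 0.773
~~β = 1 − 0.773 = 0.227
~~β ∧ β = min(0.227, 0.227) = 0.227
~(~~β ∧ β) = 1 − 0.227 = 0.773
α ∧ γ = min(0.729, 0.163) = 0.163
β → (α ∧ γ) = min(1, 1 − 0.227 + 0.163) = min(1, 0.936) = 0.936
~(~~β ∧ β) ∧ (β → (α ∧ γ)) = min(0.773, 0.936) = 0.773
~(~(~~β ∧ β) ∧ (β → (α ∧ γ))) = 1 − 0.773 = 0.227
~~(~(~~β ∧ β) ∧ (β → (α ∧ γ))) = 1 − 0.227 = 0.773
β ∧ ~~(~(~~β ∧ β) ∧ (β → (α ∧ γ))) = min(0.227, 0.773) = 0.227
γ ∧ (β ∧ ~~(~(~~β ∧ β) ∧ (β → (α ∧ γ)))) = min(0.163, 0.227) = 0.163
~(γ ∧ (β ∧ ~~(~(~~β ∧ β) ∧ (β → (α ∧ γ))))) = 1 − 0.163 = 0.837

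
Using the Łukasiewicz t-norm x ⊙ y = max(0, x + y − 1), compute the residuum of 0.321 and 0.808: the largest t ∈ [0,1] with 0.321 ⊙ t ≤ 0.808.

1.000

The residuum of the Łukasiewicz t-norm gives the supremum: min(1, 1 − 0.321 + 0.808).
1 − 0.321 + 0.808 = 1.487, so t = min(1, 1.487) = 1.000.
Check: 0.321 ⊙ 1.000 = max(0, 0.321) = 0.321 ≤ 0.808.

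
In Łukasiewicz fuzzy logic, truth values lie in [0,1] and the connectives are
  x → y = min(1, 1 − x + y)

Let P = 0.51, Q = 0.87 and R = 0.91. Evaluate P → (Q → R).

Q → R = min(1, 1 − 0.87 + 0.91) = min(1, 1.04) = 1.00
P → (Q → R) = min(1, 1 − 0.51 + 1.00) = min(1, 1.49) = 1.00

1.00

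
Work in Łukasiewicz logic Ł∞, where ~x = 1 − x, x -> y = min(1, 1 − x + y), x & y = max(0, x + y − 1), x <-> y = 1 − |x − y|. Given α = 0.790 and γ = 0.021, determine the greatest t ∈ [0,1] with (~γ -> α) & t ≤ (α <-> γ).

0.420

~γ = 1 − 0.021 = 0.979
~γ -> α = min(1, 1 − 0.979 + 0.790) = min(1, 0.811) = 0.811
So the left factor is ~γ -> α = 0.811.
α <-> γ = 1 − |0.790 − 0.021| = 1 − 0.769 = 0.231
So the right-hand bound is α <-> γ = 0.231.
The residuum of the Łukasiewicz t-norm gives the supremum: min(1, 1 − 0.811 + 0.231).
1 − 0.811 + 0.231 = 0.420, so t = min(1, 0.420) = 0.420.
Check: 0.811 & 0.420 = max(0, 0.231) = 0.231 ≤ 0.231.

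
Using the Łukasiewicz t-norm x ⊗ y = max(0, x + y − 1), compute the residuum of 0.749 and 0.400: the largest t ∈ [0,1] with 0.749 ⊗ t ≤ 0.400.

0.651

The residuum of the Łukasiewicz t-norm gives the supremum: min(1, 1 − 0.749 + 0.400).
1 − 0.749 + 0.400 = 0.651, so t = min(1, 0.651) = 0.651.
Check: 0.749 ⊗ 0.651 = max(0, 0.400) = 0.400 ≤ 0.400.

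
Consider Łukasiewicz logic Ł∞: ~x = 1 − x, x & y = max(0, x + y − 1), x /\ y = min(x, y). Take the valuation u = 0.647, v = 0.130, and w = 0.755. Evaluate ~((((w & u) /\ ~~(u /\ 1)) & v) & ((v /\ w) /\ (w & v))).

w & u = max(0, 0.755 + 0.647 − 1) = max(0, 0.402) = 0.402
u /\ 1 = min(0.647, 1.000) = 0.647
~(u /\ 1) = 1 − 0.647 = 0.353
~~(u /\ 1) = 1 − 0.353 = 0.647
(w & u) /\ ~~(u /\ 1) = min(0.402, 0.647) = 0.402
((w & u) /\ ~~(u /\ 1)) & v = max(0, 0.402 + 0.130 − 1) = max(0, -0.468) = 0.000
v /\ w = min(0.130, 0.755) = 0.130
w & v = max(0, 0.755 + 0.130 − 1) = max(0, -0.115) = 0.000
(v /\ w) /\ (w & v) = min(0.130, 0.000) = 0.000
(((w & u) /\ ~~(u /\ 1)) & v) & ((v /\ w) /\ (w & v)) = max(0, 0.000 + 0.000 − 1) = max(0, -1.000) = 0.000
~((((w & u) /\ ~~(u /\ 1)) & v) & ((v /\ w) /\ (w & v))) = 1 − 0.000 = 1.000

1.000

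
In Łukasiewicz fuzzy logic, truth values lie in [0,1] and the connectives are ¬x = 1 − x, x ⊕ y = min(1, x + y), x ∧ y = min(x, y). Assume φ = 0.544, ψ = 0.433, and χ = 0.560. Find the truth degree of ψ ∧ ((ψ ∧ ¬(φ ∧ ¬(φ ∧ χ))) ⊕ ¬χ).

φ ∧ χ = min(0.544, 0.560) = 0.544
¬(φ ∧ χ) = 1 − 0.544 = 0.456
φ ∧ ¬(φ ∧ χ) = min(0.544, 0.456) = 0.456
¬(φ ∧ ¬(φ ∧ χ)) = 1 − 0.456 = 0.544
ψ ∧ ¬(φ ∧ ¬(φ ∧ χ)) = min(0.433, 0.544) = 0.433
¬χ = 1 − 0.560 = 0.440
(ψ ∧ ¬(φ ∧ ¬(φ ∧ χ))) ⊕ ¬χ = min(1, 0.433 + 0.440) = min(1, 0.873) = 0.873
ψ ∧ ((ψ ∧ ¬(φ ∧ ¬(φ ∧ χ))) ⊕ ¬χ) = min(0.433, 0.873) = 0.433

0.433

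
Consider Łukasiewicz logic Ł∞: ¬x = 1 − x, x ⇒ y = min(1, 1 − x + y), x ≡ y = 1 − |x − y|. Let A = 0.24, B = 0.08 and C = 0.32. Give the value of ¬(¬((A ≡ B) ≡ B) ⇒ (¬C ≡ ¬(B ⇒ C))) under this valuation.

A ≡ B = 1 − |0.24 − 0.08| = 1 − 0.16 = 0.84
(A ≡ B) ≡ B = 1 − |0.84 − 0.08| = 1 − 0.76 = 0.24
¬((A ≡ B) ≡ B) = 1 − 0.24 = 0.76
¬C = 1 − 0.32 = 0.68
B ⇒ C = min(1, 1 − 0.08 + 0.32) = min(1, 1.24) = 1.00
¬(B ⇒ C) = 1 − 1.00 = 0.00
¬C ≡ ¬(B ⇒ C) = 1 − |0.68 − 0.00| = 1 − 0.68 = 0.32
¬((A ≡ B) ≡ B) ⇒ (¬C ≡ ¬(B ⇒ C)) = min(1, 1 − 0.76 + 0.32) = min(1, 0.56) = 0.56
¬(¬((A ≡ B) ≡ B) ⇒ (¬C ≡ ¬(B ⇒ C))) = 1 − 0.56 = 0.44

0.44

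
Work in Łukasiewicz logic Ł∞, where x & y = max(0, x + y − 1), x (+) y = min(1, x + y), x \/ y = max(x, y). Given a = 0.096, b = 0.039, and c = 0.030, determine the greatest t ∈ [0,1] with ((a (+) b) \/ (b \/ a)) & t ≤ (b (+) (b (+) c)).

0.973

a (+) b = min(1, 0.096 + 0.039) = min(1, 0.135) = 0.135
b \/ a = max(0.039, 0.096) = 0.096
(a (+) b) \/ (b \/ a) = max(0.135, 0.096) = 0.135
So the left factor is (a (+) b) \/ (b \/ a) = 0.135.
b (+) c = min(1, 0.039 + 0.030) = min(1, 0.069) = 0.069
b (+) (b (+) c) = min(1, 0.039 + 0.069) = min(1, 0.108) = 0.108
So the right-hand bound is b (+) (b (+) c) = 0.108.
The residuum of the Łukasiewicz t-norm gives the supremum: min(1, 1 − 0.135 + 0.108).
1 − 0.135 + 0.108 = 0.973, so t = min(1, 0.973) = 0.973.
Check: 0.135 & 0.973 = max(0, 0.108) = 0.108 ≤ 0.108.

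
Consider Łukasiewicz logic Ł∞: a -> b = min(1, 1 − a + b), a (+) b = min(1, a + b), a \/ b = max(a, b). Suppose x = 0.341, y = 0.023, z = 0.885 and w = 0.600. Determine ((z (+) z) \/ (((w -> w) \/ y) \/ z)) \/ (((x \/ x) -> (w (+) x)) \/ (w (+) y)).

1.000

z (+) z = min(1, 0.885 + 0.885) = min(1, 1.770) = 1.000
w -> w = min(1, 1 − 0.600 + 0.600) = min(1, 1.000) = 1.000
(w -> w) \/ y = max(1.000, 0.023) = 1.000
((w -> w) \/ y) \/ z = max(1.000, 0.885) = 1.000
(z (+) z) \/ (((w -> w) \/ y) \/ z) = max(1.000, 1.000) = 1.000
x \/ x = max(0.341, 0.341) = 0.341
w (+) x = min(1, 0.600 + 0.341) = min(1, 0.941) = 0.941
(x \/ x) -> (w (+) x) = min(1, 1 − 0.341 + 0.941) = min(1, 1.600) = 1.000
w (+) y = min(1, 0.600 + 0.023) = min(1, 0.623) = 0.623
((x \/ x) -> (w (+) x)) \/ (w (+) y) = max(1.000, 0.623) = 1.000
((z (+) z) \/ (((w -> w) \/ y) \/ z)) \/ (((x \/ x) -> (w (+) x)) \/ (w (+) y)) = max(1.000, 1.000) = 1.000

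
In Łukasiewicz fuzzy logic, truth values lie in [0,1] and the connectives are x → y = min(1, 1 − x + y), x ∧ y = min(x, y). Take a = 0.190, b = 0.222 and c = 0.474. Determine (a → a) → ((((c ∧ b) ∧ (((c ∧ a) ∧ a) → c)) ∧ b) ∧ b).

a → a = min(1, 1 − 0.190 + 0.190) = min(1, 1.000) = 1.000
c ∧ b = min(0.474, 0.222) = 0.222
c ∧ a = min(0.474, 0.190) = 0.190
(c ∧ a) ∧ a = min(0.190, 0.190) = 0.190
((c ∧ a) ∧ a) → c = min(1, 1 − 0.190 + 0.474) = min(1, 1.284) = 1.000
(c ∧ b) ∧ (((c ∧ a) ∧ a) → c) = min(0.222, 1.000) = 0.222
((c ∧ b) ∧ (((c ∧ a) ∧ a) → c)) ∧ b = min(0.222, 0.222) = 0.222
(((c ∧ b) ∧ (((c ∧ a) ∧ a) → c)) ∧ b) ∧ b = min(0.222, 0.222) = 0.222
(a → a) → ((((c ∧ b) ∧ (((c ∧ a) ∧ a) → c)) ∧ b) ∧ b) = min(1, 1 − 1.000 + 0.222) = min(1, 0.222) = 0.222

0.222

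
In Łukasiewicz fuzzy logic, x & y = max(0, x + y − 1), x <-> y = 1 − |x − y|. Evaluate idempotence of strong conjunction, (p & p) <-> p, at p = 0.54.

p & p = max(0, 0.54 + 0.54 − 1) = max(0, 0.08) = 0.08
(p & p) <-> p = 1 − |0.08 − 0.54| = 1 − 0.46 = 0.54
(The value 0.54 < 1 shows this instance is not satisfied; fails in Ł∞ since a ⊗ a = max(0, 2a−1) ≠ a in general.)

0.54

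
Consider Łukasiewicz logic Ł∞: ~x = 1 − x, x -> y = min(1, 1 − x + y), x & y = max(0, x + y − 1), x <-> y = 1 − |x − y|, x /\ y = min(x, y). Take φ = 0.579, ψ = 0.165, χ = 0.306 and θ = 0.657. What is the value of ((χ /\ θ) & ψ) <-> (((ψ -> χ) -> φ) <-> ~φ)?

0.158

χ /\ θ = min(0.306, 0.657) = 0.306
(χ /\ θ) & ψ = max(0, 0.306 + 0.165 − 1) = max(0, -0.529) = 0.000
ψ -> χ = min(1, 1 − 0.165 + 0.306) = min(1, 1.141) = 1.000
(ψ -> χ) -> φ = min(1, 1 − 1.000 + 0.579) = min(1, 0.579) = 0.579
~φ = 1 − 0.579 = 0.421
((ψ -> χ) -> φ) <-> ~φ = 1 − |0.579 − 0.421| = 1 − 0.158 = 0.842
((χ /\ θ) & ψ) <-> (((ψ -> χ) -> φ) <-> ~φ) = 1 − |0.000 − 0.842| = 1 − 0.842 = 0.158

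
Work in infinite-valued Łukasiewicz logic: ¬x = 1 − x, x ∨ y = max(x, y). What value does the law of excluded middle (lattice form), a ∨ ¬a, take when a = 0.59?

0.59

¬a = 1 − 0.59 = 0.41
a ∨ ¬a = max(0.59, 0.41) = 0.59
(The value 0.59 < 1 shows this instance is not satisfied; not a Ł∞-tautology — its value is max(a, 1−a).)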